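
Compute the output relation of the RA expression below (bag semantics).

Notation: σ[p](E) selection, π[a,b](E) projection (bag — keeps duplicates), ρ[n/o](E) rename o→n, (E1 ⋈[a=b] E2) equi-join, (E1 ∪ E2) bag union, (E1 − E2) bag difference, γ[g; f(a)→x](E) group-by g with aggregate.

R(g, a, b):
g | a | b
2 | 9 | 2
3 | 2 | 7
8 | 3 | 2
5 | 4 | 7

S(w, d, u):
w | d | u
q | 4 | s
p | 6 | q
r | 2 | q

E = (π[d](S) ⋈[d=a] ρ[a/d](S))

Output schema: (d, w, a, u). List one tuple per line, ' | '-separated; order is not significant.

Row counts bottom-up:
  S → 3
  π[d](S) → 3
  S → 3
  ρ[a/d](S) → 3
  (π[d](S) ⋈[d=a] ρ[a/d](S)) → 3

== RESULT ==
d | w | a | u
2 | r | 2 | q
4 | q | 4 | s
6 | p | 6 | q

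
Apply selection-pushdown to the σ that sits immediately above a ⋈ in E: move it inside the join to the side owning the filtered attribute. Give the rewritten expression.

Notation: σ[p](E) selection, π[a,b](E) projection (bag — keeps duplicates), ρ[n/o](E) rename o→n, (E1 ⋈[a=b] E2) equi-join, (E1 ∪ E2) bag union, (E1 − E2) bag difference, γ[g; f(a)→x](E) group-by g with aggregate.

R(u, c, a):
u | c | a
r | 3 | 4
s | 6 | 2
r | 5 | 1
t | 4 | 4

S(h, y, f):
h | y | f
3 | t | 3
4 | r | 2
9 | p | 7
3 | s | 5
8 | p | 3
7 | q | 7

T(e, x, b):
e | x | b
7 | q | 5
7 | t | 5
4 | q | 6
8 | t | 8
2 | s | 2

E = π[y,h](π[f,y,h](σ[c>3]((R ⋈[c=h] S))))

σ filters on c, owned by the left side.
E' = π[y,h](π[f,y,h]((σ[c>3](R) ⋈[c=h] S)))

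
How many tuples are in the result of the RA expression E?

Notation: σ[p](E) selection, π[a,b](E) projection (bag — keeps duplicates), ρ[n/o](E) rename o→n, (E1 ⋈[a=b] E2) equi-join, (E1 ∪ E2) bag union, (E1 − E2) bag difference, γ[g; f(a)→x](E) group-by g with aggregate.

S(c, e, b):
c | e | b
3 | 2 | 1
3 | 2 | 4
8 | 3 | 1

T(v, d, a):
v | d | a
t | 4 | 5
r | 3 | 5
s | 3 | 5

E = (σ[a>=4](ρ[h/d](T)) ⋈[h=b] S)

Row counts bottom-up:
  T → 3
  ρ[h/d](T) → 3
  σ[a>=4](ρ[h/d](T)) → 3
  S → 3
  (σ[a>=4](ρ[h/d](T)) ⋈[h=b] S) → 1

|E| = 1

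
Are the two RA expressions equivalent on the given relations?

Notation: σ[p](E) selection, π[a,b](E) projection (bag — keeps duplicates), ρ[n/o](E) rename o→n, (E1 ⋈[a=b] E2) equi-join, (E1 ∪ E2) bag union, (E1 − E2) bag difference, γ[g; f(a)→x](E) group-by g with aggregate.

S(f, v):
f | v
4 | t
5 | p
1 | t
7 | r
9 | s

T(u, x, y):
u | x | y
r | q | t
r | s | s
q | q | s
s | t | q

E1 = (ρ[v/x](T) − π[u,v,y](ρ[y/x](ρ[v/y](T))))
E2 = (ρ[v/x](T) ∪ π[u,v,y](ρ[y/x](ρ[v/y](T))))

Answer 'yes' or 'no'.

E1 subexpression sizes:
  T → 4
  ρ[v/x](T) → 4
  T → 4
  ρ[v/y](T) → 4
  ρ[y/x](ρ[v/y](T)) → 4
  π[u,v,y](ρ[y/x](ρ[v/y](T))) → 4
  (ρ[v/x](T) − π[u,v,y](ρ[y/x](ρ[v/y](T)))) → 3
E2 subexpression sizes:
  T → 4
  ρ[v/x](T) → 4
  T → 4
  ρ[v/y](T) → 4
  ρ[y/x](ρ[v/y](T)) → 4
  π[u,v,y](ρ[y/x](ρ[v/y](T))) → 4
  (ρ[v/x](T) ∪ π[u,v,y](ρ[y/x](ρ[v/y](T)))) → 8

E1 result:
u | v | y
q | q | s
r | q | t
s | t | q
E2 result:
u | v | y
q | q | s
q | s | q
r | q | t
r | s | s
r | s | s
r | t | q
s | q | t
s | t | q
Witness: ('r', 't', 'q') appears 0× in E1 but 1× in E2.

no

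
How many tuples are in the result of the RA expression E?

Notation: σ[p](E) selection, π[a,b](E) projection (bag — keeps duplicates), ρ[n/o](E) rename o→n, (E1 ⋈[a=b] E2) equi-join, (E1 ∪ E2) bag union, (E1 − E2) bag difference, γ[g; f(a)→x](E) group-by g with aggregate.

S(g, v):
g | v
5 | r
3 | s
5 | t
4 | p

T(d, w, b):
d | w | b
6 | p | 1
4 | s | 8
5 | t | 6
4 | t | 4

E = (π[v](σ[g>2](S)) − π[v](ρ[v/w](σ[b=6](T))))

Per-node cardinality:
  S → 4
  σ[g>2](S) → 4
  π[v](σ[g>2](S)) → 4
  T → 4
  σ[b=6](T) → 1
  ρ[v/w](σ[b=6](T)) → 1
  π[v](ρ[v/w](σ[b=6](T))) → 1
  (π[v](σ[g>2](S)) − π[v](ρ[v/w](σ[b=6](T)))) → 3

|E| = 3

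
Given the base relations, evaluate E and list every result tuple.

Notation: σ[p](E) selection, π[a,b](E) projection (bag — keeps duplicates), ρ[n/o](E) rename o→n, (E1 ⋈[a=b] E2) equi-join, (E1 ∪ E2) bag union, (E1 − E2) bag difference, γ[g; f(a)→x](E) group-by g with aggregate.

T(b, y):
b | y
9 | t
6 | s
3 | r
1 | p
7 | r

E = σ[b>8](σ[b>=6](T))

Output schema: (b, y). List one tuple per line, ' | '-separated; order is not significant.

Subexpression sizes:
  T → 5
  σ[b>=6](T) → 3
  σ[b>8](σ[b>=6](T)) → 1

== RESULT ==
b | y
9 | t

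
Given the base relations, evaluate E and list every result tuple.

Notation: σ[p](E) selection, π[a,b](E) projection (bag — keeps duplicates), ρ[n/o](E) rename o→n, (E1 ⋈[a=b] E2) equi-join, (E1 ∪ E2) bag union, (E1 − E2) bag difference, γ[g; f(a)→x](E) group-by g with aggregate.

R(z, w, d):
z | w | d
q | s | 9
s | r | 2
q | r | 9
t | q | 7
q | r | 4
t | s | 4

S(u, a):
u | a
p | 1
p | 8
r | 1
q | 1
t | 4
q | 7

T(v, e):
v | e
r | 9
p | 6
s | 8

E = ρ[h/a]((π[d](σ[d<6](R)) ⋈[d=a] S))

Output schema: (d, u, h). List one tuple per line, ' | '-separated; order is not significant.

Per-node cardinality:
  R → 6
  σ[d<6](R) → 3
  π[d](σ[d<6](R)) → 3
  S → 6
  (π[d](σ[d<6](R)) ⋈[d=a] S) → 2
  ρ[h/a]((π[d](σ[d<6](R)) ⋈[d=a] S)) → 2

== RESULT ==
d | u | h
4 | t | 4
4 | t | 4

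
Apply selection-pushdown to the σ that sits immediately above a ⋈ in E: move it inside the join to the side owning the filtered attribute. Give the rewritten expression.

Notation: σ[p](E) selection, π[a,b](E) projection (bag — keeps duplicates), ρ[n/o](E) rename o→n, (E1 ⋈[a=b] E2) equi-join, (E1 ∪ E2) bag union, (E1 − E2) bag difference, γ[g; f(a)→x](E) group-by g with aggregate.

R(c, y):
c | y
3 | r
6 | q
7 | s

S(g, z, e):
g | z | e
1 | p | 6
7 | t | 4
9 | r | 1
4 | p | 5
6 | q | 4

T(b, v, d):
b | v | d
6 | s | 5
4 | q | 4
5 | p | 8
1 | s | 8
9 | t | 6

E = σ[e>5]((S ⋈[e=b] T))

σ filters on e, owned by the left side.
E' = (σ[e>5](S) ⋈[e=b] T)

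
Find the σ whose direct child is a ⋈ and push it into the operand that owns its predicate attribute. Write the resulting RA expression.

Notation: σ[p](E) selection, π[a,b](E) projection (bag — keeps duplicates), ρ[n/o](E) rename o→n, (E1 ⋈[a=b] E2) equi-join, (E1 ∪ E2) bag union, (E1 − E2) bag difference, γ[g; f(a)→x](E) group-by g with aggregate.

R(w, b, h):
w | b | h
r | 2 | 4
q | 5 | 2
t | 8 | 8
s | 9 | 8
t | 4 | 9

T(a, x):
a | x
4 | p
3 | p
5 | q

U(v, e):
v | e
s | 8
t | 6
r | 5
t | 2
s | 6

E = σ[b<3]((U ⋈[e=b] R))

σ filters on b, owned by the right side.
E' = (U ⋈[e=b] σ[b<3](R))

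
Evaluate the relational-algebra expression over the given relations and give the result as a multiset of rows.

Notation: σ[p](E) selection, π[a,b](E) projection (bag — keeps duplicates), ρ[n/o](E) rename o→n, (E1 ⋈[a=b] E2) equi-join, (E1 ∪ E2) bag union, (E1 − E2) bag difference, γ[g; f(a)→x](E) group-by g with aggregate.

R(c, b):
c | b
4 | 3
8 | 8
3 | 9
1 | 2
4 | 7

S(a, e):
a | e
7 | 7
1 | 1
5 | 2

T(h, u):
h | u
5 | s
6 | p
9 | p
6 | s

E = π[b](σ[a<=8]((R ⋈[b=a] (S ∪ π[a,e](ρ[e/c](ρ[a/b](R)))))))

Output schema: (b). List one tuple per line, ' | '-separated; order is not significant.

Subexpression sizes:
  R → 5
  S → 3
  R → 5
  ρ[a/b](R) → 5
  ρ[e/c](ρ[a/b](R)) → 5
  π[a,e](ρ[e/c](ρ[a/b](R))) → 5
  (S ∪ π[a,e](ρ[e/c](ρ[a/b](R)))) → 8
  (R ⋈[b=a] (S ∪ π[a,e](ρ[e/c](ρ[a/b](R))))) → 6
  σ[a<=8]((R ⋈[b=a] (S ∪ π[a,e](ρ[e/c](ρ[a/b](R)))))) → 5
  π[b](σ[a<=8]((R ⋈[b=a] (S ∪ π[a,e](ρ[e/c](ρ[a/b](R))))))) → 5

== RESULT ==
b
2
3
7
7
8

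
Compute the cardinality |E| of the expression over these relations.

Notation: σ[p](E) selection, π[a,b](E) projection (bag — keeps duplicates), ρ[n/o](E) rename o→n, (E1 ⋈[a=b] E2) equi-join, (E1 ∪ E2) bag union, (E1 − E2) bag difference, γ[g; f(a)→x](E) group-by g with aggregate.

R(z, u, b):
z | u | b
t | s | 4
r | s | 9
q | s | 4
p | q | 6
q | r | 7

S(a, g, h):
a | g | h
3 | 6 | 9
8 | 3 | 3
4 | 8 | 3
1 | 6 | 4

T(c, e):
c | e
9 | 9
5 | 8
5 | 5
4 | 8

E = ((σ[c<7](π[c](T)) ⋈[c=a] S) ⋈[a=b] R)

Per-node cardinality:
  T → 4
  π[c](T) → 4
  σ[c<7](π[c](T)) → 3
  S → 4
  (σ[c<7](π[c](T)) ⋈[c=a] S) → 1
  R → 5
  ((σ[c<7](π[c](T)) ⋈[c=a] S) ⋈[a=b] R) → 2

|E| = 2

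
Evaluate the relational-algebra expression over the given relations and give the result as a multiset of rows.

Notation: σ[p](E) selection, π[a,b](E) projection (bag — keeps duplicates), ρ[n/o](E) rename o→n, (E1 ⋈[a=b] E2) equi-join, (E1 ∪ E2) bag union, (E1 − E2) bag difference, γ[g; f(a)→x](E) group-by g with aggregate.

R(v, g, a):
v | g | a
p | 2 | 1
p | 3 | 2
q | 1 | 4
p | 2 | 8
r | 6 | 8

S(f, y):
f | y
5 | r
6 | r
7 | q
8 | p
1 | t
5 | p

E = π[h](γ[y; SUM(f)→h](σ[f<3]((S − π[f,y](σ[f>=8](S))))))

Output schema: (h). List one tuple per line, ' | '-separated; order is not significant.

Subexpression sizes:
  S → 6
  S → 6
  σ[f>=8](S) → 1
  π[f,y](σ[f>=8](S)) → 1
  (S − π[f,y](σ[f>=8](S))) → 5
  σ[f<3]((S − π[f,y](σ[f>=8](S)))) → 1
  γ[y; SUM(f)→h](σ[f<3]((S − π[f,y](σ[f>=8](S))))) → 1
  π[h](γ[y; SUM(f)→h](σ[f<3]((S − π[f,y](σ[f>=8](S)))))) → 1

== RESULT ==
h
1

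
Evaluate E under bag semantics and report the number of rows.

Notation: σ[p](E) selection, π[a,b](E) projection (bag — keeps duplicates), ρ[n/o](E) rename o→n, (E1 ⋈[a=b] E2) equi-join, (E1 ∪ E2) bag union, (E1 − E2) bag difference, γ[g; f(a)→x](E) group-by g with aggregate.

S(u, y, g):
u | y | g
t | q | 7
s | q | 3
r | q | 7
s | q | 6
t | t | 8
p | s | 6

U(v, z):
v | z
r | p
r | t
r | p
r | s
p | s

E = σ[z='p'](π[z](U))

Per-node cardinality:
  U → 5
  π[z](U) → 5
  σ[z='p'](π[z](U)) → 2

|E| = 2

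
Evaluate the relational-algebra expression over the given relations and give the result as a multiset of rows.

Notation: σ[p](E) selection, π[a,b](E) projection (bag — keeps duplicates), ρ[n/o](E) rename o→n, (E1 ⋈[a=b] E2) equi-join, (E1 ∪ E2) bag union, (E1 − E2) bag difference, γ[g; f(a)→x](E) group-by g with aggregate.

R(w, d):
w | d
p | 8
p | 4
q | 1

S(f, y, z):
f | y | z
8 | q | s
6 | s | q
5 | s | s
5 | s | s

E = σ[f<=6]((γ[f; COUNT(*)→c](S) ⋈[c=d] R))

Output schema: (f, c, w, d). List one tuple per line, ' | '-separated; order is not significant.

Row counts bottom-up:
  S → 4
  γ[f; COUNT(*)→c](S) → 3
  R → 3
  (γ[f; COUNT(*)→c](S) ⋈[c=d] R) → 2
  σ[f<=6]((γ[f; COUNT(*)→c](S) ⋈[c=d] R)) → 1

== RESULT ==
f | c | w | d
6 | 1 | q | 1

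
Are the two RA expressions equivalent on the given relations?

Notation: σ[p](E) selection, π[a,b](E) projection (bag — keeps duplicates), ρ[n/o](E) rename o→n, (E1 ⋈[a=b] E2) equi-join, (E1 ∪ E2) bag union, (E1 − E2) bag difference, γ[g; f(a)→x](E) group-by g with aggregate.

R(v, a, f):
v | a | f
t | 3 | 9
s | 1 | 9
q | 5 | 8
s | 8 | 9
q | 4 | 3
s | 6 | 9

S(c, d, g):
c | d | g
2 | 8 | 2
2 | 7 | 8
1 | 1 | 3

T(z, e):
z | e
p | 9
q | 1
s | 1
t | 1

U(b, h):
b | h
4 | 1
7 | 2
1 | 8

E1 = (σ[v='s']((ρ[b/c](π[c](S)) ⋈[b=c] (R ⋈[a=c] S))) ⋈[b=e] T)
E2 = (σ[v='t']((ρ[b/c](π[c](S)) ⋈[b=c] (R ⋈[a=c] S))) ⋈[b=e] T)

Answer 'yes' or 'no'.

E1 row counts bottom-up:
  S → 3
  π[c](S) → 3
  ρ[b/c](π[c](S)) → 3
  R → 6
  S → 3
  (R ⋈[a=c] S) → 1
  (ρ[b/c](π[c](S)) ⋈[b=c] (R ⋈[a=c] S)) → 1
  σ[v='s']((ρ[b/c](π[c](S)) ⋈[b=c] (R ⋈[a=c] S))) → 1
  T → 4
  (σ[v='s']((ρ[b/c](π[c](S)) ⋈[b=c] (R ⋈[a=c] S))) ⋈[b=e] T) → 3
E2 row counts bottom-up:
  S → 3
  π[c](S) → 3
  ρ[b/c](π[c](S)) → 3
  R → 6
  S → 3
  (R ⋈[a=c] S) → 1
  (ρ[b/c](π[c](S)) ⋈[b=c] (R ⋈[a=c] S)) → 1
  σ[v='t']((ρ[b/c](π[c](S)) ⋈[b=c] (R ⋈[a=c] S))) → 0
  T → 4
  (σ[v='t']((ρ[b/c](π[c](S)) ⋈[b=c] (R ⋈[a=c] S))) ⋈[b=e] T) → 0

E1 result:
b | v | a | f | c | d | g | z | e
1 | s | 1 | 9 | 1 | 1 | 3 | q | 1
1 | s | 1 | 9 | 1 | 1 | 3 | s | 1
1 | s | 1 | 9 | 1 | 1 | 3 | t | 1
E2 result:
b | v | a | f | c | d | g | z | e
(0 rows)
Witness: (1, 's', 1, 9, 1, 1, 3, 's', 1) appears 1× in E1 but 0× in E2.

no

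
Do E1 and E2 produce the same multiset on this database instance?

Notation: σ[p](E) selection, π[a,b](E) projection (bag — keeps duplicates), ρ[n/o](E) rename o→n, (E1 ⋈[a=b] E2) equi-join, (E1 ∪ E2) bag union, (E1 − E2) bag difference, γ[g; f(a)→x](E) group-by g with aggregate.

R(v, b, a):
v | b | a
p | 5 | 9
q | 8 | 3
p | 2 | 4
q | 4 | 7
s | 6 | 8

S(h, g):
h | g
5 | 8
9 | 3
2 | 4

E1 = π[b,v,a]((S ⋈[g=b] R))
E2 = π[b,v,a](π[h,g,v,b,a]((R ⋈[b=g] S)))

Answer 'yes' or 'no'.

E1 per-node cardinality:
  S → 3
  R → 5
  (S ⋈[g=b] R) → 2
  π[b,v,a]((S ⋈[g=b] R)) → 2
E2 per-node cardinality:
  R → 5
  S → 3
  (R ⋈[b=g] S) → 2
  π[h,g,v,b,a]((R ⋈[b=g] S)) → 2
  π[b,v,a](π[h,g,v,b,a]((R ⋈[b=g] S))) → 2

E1 and E2 produce the same multiset:
b | v | a
4 | q | 7
8 | q | 3

yes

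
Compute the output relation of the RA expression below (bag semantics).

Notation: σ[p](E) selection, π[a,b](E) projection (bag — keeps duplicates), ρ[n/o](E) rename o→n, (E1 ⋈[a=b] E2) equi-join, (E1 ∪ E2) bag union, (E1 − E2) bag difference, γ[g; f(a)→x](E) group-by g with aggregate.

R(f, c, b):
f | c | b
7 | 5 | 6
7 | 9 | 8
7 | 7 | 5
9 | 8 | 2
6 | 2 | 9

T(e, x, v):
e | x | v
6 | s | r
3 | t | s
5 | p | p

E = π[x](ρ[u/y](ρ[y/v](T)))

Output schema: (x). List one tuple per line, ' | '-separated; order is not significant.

Row counts bottom-up:
  T → 3
  ρ[y/v](T) → 3
  ρ[u/y](ρ[y/v](T)) → 3
  π[x](ρ[u/y](ρ[y/v](T))) → 3

== RESULT ==
x
p
s
t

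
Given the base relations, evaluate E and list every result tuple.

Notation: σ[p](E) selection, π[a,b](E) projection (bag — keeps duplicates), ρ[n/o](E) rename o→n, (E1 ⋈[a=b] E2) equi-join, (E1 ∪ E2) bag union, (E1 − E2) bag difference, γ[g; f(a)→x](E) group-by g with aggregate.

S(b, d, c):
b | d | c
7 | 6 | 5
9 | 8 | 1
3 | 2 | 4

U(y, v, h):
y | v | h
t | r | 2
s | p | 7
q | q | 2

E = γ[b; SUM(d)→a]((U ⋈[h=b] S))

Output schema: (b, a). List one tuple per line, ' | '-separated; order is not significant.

Row counts bottom-up:
  U → 3
  S → 3
  (U ⋈[h=b] S) → 1
  γ[b; SUM(d)→a]((U ⋈[h=b] S)) → 1

== RESULT ==
b | a
7 | 6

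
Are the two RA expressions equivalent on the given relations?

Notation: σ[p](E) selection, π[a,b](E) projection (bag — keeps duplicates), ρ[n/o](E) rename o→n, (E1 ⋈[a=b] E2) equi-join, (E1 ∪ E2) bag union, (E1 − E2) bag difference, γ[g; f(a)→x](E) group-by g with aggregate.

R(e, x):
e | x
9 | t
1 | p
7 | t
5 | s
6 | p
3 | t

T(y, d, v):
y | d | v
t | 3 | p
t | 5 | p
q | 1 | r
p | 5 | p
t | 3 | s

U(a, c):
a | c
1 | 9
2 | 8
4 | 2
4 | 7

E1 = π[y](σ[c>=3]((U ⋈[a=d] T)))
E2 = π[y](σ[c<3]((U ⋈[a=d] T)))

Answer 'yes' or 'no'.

E1 stepwise |·|:
  U → 4
  T → 5
  (U ⋈[a=d] T) → 1
  σ[c>=3]((U ⋈[a=d] T)) → 1
  π[y](σ[c>=3]((U ⋈[a=d] T))) → 1
E2 stepwise |·|:
  U → 4
  T → 5
  (U ⋈[a=d] T) → 1
  σ[c<3]((U ⋈[a=d] T)) → 0
  π[y](σ[c<3]((U ⋈[a=d] T))) → 0

E1 result:
y
q
E2 result:
y
(0 rows)
Witness: ('q',) appears 1× in E1 but 0× in E2.

no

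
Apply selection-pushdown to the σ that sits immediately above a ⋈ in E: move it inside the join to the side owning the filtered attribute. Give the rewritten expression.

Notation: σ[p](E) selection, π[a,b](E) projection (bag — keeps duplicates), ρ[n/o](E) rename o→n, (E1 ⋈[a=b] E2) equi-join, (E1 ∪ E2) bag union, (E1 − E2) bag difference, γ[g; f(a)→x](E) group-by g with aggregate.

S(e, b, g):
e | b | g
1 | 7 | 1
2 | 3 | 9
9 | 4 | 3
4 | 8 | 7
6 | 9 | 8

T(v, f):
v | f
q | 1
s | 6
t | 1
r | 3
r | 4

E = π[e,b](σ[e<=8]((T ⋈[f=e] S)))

σ filters on e, owned by the right side.
E' = π[e,b]((T ⋈[f=e] σ[e<=8](S)))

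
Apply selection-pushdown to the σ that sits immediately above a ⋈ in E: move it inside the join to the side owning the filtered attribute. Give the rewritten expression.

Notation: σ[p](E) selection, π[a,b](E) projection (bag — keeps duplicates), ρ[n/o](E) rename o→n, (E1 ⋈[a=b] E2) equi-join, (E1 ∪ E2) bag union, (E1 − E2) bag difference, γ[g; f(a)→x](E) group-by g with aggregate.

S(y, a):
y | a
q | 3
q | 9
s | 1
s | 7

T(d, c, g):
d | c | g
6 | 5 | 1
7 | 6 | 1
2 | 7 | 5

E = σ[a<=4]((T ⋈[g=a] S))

σ filters on a, owned by the right side.
E' = (T ⋈[g=a] σ[a<=4](S))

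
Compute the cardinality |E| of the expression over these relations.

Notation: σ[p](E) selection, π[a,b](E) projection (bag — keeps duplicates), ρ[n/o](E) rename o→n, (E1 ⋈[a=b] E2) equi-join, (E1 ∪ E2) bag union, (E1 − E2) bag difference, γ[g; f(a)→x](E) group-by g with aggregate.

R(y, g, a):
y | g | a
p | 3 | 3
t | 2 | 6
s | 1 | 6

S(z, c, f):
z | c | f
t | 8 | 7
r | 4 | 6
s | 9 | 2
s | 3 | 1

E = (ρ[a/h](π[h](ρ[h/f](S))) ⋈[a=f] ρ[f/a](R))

Subexpression sizes:
  S → 4
  ρ[h/f](S) → 4
  π[h](ρ[h/f](S)) → 4
  ρ[a/h](π[h](ρ[h/f](S))) → 4
  R → 3
  ρ[f/a](R) → 3
  (ρ[a/h](π[h](ρ[h/f](S))) ⋈[a=f] ρ[f/a](R)) → 2

|E| = 2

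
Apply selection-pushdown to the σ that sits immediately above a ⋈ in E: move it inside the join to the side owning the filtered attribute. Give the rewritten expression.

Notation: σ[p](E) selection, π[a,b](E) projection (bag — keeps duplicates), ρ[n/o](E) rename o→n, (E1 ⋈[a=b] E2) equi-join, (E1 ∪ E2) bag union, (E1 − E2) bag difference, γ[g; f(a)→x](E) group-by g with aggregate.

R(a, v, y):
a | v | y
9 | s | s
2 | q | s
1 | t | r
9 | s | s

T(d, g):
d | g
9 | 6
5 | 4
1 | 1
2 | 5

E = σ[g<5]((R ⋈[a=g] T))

σ filters on g, owned by the right side.
E' = (R ⋈[a=g] σ[g<5](T))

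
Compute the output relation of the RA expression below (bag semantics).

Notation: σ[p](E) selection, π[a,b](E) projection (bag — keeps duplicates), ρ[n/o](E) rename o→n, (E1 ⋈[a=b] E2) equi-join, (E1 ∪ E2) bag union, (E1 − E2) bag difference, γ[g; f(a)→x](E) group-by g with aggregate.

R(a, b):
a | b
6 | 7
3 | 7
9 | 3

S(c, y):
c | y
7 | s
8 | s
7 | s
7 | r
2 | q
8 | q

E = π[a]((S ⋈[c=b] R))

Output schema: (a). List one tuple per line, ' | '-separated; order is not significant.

Per-node cardinality:
  S → 6
  R → 3
  (S ⋈[c=b] R) → 6
  π[a]((S ⋈[c=b] R)) → 6

== RESULT ==
a
3
3
3
6
6
6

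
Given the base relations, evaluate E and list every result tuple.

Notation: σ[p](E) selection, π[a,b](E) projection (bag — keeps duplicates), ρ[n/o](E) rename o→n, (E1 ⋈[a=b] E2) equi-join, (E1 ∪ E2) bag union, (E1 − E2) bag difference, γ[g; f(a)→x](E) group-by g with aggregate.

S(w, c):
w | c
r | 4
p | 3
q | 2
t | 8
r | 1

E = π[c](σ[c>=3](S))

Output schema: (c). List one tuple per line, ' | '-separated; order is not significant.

Per-node cardinality:
  S → 5
  σ[c>=3](S) → 3
  π[c](σ[c>=3](S)) → 3

== RESULT ==
c
3
4
8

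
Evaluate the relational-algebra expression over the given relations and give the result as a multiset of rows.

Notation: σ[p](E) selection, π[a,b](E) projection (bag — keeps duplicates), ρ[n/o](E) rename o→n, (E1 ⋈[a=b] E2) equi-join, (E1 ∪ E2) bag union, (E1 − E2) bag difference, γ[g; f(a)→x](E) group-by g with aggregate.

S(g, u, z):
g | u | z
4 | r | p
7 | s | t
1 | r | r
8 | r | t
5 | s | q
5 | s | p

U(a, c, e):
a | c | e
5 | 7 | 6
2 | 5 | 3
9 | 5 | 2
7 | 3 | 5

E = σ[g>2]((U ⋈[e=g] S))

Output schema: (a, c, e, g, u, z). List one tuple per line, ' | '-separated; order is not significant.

Stepwise |·|:
  U → 4
  S → 6
  (U ⋈[e=g] S) → 2
  σ[g>2]((U ⋈[e=g] S)) → 2

== RESULT ==
a | c | e | g | u | z
7 | 3 | 5 | 5 | s | p
7 | 3 | 5 | 5 | s | q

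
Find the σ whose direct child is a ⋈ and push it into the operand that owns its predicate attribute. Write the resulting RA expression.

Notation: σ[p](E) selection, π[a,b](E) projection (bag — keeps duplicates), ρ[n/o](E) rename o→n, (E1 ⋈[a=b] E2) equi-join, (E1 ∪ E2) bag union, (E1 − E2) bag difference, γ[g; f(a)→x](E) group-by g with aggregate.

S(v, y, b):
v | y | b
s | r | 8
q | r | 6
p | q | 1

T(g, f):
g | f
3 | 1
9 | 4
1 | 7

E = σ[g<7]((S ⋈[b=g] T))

σ filters on g, owned by the right side.
E' = (S ⋈[b=g] σ[g<7](T))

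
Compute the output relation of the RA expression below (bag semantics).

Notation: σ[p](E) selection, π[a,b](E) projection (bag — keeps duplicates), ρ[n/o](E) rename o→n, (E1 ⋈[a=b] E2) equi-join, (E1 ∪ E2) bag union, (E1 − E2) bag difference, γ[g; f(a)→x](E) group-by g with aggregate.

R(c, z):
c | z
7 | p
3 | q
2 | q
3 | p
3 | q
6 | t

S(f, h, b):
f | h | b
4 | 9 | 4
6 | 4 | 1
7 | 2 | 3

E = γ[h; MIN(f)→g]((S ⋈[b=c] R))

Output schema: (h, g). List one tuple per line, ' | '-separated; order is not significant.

Subexpression sizes:
  S → 3
  R → 6
  (S ⋈[b=c] R) → 3
  γ[h; MIN(f)→g]((S ⋈[b=c] R)) → 1

== RESULT ==
h | g
2 | 7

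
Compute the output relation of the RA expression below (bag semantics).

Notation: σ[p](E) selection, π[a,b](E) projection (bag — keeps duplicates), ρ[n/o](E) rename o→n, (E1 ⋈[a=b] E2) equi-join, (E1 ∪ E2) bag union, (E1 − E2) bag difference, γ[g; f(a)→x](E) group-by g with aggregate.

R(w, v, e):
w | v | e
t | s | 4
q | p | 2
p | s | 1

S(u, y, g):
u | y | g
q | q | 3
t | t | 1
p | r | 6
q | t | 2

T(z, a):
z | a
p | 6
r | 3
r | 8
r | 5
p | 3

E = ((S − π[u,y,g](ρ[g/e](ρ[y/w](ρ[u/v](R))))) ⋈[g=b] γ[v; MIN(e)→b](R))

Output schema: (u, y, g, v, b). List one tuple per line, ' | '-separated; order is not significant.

Subexpression sizes:
  S → 4
  R → 3
  ρ[u/v](R) → 3
  ρ[y/w](ρ[u/v](R)) → 3
  ρ[g/e](ρ[y/w](ρ[u/v](R))) → 3
  π[u,y,g](ρ[g/e](ρ[y/w](ρ[u/v](R)))) → 3
  (S − π[u,y,g](ρ[g/e](ρ[y/w](ρ[u/v](R))))) → 4
  R → 3
  γ[v; MIN(e)→b](R) → 2
  ((S − π[u,y,g](ρ[g/e](ρ[y/w](ρ[u/v](R))))) ⋈[g=b] γ[v; MIN(e)→b](R)) → 2

== RESULT ==
u | y | g | v | b
q | t | 2 | p | 2
t | t | 1 | s | 1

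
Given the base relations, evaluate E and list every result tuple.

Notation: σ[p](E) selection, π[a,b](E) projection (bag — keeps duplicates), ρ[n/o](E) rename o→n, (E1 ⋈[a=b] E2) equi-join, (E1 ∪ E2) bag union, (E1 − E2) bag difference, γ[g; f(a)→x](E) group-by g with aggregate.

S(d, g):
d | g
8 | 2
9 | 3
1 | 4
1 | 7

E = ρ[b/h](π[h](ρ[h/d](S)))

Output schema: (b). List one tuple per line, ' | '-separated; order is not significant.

Row counts bottom-up:
  S → 4
  ρ[h/d](S) → 4
  π[h](ρ[h/d](S)) → 4
  ρ[b/h](π[h](ρ[h/d](S))) → 4

== RESULT ==
b
1
1
8
9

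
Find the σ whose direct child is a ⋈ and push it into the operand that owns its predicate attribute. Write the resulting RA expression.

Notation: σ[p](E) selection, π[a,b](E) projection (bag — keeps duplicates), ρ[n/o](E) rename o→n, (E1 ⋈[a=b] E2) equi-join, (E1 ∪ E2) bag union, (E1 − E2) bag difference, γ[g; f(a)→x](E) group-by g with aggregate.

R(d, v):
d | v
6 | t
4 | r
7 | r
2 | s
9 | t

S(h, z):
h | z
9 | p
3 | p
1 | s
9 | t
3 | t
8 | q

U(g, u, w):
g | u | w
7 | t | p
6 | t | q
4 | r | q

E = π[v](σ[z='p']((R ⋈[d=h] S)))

σ filters on z, owned by the right side.
E' = π[v]((R ⋈[d=h] σ[z='p'](S)))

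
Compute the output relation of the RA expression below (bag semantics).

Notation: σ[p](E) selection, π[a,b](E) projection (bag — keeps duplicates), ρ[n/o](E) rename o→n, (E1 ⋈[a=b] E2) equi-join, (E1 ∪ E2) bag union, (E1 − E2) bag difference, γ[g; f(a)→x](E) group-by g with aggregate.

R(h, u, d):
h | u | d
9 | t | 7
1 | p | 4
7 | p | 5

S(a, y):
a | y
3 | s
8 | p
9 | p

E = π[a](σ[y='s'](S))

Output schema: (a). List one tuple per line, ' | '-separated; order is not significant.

Stepwise |·|:
  S → 3
  σ[y='s'](S) → 1
  π[a](σ[y='s'](S)) → 1

== RESULT ==
a
3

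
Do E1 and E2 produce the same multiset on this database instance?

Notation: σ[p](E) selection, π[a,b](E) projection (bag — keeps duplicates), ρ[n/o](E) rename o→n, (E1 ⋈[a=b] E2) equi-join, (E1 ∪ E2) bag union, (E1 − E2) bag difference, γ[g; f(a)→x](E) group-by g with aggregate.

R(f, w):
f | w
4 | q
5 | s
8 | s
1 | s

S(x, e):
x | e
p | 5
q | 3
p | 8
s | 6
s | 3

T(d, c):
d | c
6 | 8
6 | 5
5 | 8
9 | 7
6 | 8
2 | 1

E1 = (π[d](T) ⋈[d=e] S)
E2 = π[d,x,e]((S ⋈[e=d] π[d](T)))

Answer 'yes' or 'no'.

E1 stepwise |·|:
  T → 6
  π[d](T) → 6
  S → 5
  (π[d](T) ⋈[d=e] S) → 4
E2 stepwise |·|:
  S → 5
  T → 6
  π[d](T) → 6
  (S ⋈[e=d] π[d](T)) → 4
  π[d,x,e]((S ⋈[e=d] π[d](T))) → 4

E1 and E2 produce the same multiset:
d | x | e
5 | p | 5
6 | s | 6
6 | s | 6
6 | s | 6

yes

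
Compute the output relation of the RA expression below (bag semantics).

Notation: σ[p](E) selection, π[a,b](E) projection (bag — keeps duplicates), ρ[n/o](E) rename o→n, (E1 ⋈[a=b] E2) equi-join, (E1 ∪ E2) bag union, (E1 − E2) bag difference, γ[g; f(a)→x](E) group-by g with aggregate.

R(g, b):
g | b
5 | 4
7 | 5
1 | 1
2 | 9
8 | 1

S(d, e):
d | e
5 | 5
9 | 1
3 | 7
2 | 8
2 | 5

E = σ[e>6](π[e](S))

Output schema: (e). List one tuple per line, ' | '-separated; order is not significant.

Subexpression sizes:
  S → 5
  π[e](S) → 5
  σ[e>6](π[e](S)) → 2

== RESULT ==
e
7
8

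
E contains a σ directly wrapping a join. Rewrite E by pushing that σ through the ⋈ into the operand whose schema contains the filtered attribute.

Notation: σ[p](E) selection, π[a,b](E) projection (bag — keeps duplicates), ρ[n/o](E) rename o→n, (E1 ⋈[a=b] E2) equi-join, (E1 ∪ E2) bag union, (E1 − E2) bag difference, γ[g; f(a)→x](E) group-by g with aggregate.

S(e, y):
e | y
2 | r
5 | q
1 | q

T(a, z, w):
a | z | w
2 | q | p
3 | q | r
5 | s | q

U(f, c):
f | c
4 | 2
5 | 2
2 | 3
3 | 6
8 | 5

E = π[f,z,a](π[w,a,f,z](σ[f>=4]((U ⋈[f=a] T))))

σ filters on f, owned by the left side.
E' = π[f,z,a](π[w,a,f,z]((σ[f>=4](U) ⋈[f=a] T)))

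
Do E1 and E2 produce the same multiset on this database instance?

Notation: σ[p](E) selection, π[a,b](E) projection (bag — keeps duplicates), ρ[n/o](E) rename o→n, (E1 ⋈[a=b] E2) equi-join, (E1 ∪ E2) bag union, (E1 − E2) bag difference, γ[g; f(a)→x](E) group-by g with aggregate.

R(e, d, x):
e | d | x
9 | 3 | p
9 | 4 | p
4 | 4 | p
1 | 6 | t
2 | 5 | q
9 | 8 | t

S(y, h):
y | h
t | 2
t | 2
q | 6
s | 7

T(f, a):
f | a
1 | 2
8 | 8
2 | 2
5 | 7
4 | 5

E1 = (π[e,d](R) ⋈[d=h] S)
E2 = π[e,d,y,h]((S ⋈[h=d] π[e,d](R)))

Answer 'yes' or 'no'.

E1 per-node cardinality:
  R → 6
  π[e,d](R) → 6
  S → 4
  (π[e,d](R) ⋈[d=h] S) → 1
E2 per-node cardinality:
  S → 4
  R → 6
  π[e,d](R) → 6
  (S ⋈[h=d] π[e,d](R)) → 1
  π[e,d,y,h]((S ⋈[h=d] π[e,d](R))) → 1

E1 and E2 produce the same multiset:
e | d | y | h
1 | 6 | q | 6

yes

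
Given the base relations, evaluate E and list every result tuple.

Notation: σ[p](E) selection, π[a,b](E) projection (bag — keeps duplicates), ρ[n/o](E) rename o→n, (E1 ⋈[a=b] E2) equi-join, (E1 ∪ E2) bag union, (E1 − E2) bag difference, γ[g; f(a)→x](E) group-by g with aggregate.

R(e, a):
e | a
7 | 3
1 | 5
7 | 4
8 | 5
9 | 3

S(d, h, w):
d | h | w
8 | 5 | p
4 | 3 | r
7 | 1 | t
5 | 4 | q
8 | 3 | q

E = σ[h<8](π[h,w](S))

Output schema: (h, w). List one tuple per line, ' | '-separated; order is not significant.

Per-node cardinality:
  S → 5
  π[h,w](S) → 5
  σ[h<8](π[h,w](S)) → 5

== RESULT ==
h | w
1 | t
3 | q
3 | r
4 | q
5 | p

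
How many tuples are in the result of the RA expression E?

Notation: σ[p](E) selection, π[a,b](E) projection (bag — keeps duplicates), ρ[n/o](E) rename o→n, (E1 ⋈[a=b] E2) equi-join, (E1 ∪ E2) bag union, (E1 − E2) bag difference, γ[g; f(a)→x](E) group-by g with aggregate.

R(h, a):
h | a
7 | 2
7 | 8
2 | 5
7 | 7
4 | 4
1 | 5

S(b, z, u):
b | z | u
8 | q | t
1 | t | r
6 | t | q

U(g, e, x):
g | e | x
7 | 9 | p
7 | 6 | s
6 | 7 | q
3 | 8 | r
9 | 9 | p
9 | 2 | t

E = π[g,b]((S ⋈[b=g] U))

Per-node cardinality:
  S → 3
  U → 6
  (S ⋈[b=g] U) → 1
  π[g,b]((S ⋈[b=g] U)) → 1

|E| = 1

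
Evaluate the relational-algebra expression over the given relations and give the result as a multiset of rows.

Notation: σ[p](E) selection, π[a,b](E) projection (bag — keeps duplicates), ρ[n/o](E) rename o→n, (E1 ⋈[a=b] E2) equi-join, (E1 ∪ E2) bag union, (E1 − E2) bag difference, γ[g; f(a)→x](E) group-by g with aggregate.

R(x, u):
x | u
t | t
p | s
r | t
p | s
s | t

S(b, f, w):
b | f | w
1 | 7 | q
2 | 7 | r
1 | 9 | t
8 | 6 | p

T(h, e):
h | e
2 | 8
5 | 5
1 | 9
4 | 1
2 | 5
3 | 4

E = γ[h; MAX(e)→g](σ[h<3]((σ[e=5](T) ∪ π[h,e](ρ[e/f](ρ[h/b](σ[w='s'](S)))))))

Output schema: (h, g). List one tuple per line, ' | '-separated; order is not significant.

Per-node cardinality:
  T → 6
  σ[e=5](T) → 2
  S → 4
  σ[w='s'](S) → 0
  ρ[h/b](σ[w='s'](S)) → 0
  ρ[e/f](ρ[h/b](σ[w='s'](S))) → 0
  π[h,e](ρ[e/f](ρ[h/b](σ[w='s'](S)))) → 0
  (σ[e=5](T) ∪ π[h,e](ρ[e/f](ρ[h/b](σ[w='s'](S))))) → 2
  σ[h<3]((σ[e=5](T) ∪ π[h,e](ρ[e/f](ρ[h/b](σ[w='s'](S)))))) → 1
  γ[h; MAX(e)→g](σ[h<3]((σ[e=5](T) ∪ π[h,e](ρ[e/f](ρ[h/b](σ[w='s'](S))))))) → 1

== RESULT ==
h | g
2 | 5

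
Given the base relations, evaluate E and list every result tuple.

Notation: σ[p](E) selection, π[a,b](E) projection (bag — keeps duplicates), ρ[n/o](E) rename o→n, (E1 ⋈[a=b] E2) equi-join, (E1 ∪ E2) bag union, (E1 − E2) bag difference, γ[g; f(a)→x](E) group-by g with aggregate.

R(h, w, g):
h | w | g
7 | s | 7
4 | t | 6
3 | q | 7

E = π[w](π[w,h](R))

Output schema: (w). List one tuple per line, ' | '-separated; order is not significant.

Per-node cardinality:
  R → 3
  π[w,h](R) → 3
  π[w](π[w,h](R)) → 3

== RESULT ==
w
q
s
t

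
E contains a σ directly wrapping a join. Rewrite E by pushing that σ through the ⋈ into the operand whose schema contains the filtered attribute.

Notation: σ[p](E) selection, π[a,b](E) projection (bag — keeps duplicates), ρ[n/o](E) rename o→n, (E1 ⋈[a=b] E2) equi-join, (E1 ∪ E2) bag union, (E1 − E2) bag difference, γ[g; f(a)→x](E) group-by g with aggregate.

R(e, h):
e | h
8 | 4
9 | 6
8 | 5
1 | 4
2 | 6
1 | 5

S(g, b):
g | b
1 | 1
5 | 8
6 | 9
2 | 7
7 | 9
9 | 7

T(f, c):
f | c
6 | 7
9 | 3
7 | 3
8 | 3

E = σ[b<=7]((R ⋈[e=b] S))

σ filters on b, owned by the right side.
E' = (R ⋈[e=b] σ[b<=7](S))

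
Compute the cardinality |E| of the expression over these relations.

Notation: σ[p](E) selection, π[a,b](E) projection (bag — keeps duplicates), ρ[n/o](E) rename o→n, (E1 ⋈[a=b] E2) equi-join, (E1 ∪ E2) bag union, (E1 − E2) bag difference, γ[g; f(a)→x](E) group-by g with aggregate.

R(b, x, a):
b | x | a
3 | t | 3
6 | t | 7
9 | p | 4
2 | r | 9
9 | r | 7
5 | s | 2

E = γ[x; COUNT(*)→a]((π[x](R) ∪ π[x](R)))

Subexpression sizes:
  R → 6
  π[x](R) → 6
  R → 6
  π[x](R) → 6
  (π[x](R) ∪ π[x](R)) → 12
  γ[x; COUNT(*)→a]((π[x](R) ∪ π[x](R))) → 4

|E| = 4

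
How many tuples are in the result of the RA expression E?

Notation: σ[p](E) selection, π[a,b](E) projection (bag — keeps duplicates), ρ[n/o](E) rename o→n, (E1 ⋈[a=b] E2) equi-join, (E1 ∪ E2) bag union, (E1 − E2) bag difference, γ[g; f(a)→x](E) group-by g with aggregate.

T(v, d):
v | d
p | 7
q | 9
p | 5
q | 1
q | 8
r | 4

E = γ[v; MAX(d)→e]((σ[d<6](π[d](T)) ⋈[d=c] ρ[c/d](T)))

Row counts bottom-up:
  T → 6
  π[d](T) → 6
  σ[d<6](π[d](T)) → 3
  T → 6
  ρ[c/d](T) → 6
  (σ[d<6](π[d](T)) ⋈[d=c] ρ[c/d](T)) → 3
  γ[v; MAX(d)→e]((σ[d<6](π[d](T)) ⋈[d=c] ρ[c/d](T))) → 3

|E| = 3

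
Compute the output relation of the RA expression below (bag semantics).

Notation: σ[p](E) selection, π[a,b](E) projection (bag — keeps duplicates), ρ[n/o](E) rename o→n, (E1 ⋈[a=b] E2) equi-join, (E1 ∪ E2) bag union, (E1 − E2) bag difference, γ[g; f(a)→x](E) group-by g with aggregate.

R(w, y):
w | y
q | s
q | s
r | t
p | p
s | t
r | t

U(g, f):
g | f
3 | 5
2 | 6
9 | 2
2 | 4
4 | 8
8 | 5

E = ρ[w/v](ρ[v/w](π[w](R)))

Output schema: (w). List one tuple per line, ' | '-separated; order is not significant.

Stepwise |·|:
  R → 6
  π[w](R) → 6
  ρ[v/w](π[w](R)) → 6
  ρ[w/v](ρ[v/w](π[w](R))) → 6

== RESULT ==
w
p
q
q
r
r
s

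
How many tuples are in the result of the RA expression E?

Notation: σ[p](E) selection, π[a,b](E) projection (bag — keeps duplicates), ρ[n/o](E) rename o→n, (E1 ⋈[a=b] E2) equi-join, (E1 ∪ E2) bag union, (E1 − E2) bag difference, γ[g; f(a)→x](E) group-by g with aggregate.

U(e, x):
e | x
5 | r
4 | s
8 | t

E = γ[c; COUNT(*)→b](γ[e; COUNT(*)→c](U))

Stepwise |·|:
  U → 3
  γ[e; COUNT(*)→c](U) → 3
  γ[c; COUNT(*)→b](γ[e; COUNT(*)→c](U)) → 1

|E| = 1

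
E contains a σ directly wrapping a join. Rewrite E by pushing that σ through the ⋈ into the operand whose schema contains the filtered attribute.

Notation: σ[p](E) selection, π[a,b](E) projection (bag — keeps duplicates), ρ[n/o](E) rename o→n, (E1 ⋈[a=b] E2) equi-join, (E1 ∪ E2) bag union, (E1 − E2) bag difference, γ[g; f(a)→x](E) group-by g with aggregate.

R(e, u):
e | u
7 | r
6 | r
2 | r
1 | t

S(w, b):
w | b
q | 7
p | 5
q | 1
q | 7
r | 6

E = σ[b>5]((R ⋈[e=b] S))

σ filters on b, owned by the right side.
E' = (R ⋈[e=b] σ[b>5](S))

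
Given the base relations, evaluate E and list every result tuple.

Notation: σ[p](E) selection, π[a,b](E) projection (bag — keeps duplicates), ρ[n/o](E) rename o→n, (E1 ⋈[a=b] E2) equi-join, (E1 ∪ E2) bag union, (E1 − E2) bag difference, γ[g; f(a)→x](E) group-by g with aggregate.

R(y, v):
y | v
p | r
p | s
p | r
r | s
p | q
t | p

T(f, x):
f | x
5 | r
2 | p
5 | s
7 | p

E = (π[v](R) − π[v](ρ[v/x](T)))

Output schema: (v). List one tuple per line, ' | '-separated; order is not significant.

Subexpression sizes:
  R → 6
  π[v](R) → 6
  T → 4
  ρ[v/x](T) → 4
  π[v](ρ[v/x](T)) → 4
  (π[v](R) − π[v](ρ[v/x](T))) → 3

== RESULT ==
v
q
r
s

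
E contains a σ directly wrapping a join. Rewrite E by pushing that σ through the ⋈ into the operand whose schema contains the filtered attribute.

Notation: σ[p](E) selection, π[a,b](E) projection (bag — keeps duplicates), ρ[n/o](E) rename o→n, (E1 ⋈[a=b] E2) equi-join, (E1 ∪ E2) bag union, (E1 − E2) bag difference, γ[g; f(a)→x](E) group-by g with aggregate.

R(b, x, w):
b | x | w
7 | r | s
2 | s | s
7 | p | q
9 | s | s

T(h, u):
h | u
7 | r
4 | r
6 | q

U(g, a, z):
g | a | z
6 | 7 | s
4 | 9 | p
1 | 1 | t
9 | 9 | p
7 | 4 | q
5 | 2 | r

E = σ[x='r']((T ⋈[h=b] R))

σ filters on x, owned by the right side.
E' = (T ⋈[h=b] σ[x='r'](R))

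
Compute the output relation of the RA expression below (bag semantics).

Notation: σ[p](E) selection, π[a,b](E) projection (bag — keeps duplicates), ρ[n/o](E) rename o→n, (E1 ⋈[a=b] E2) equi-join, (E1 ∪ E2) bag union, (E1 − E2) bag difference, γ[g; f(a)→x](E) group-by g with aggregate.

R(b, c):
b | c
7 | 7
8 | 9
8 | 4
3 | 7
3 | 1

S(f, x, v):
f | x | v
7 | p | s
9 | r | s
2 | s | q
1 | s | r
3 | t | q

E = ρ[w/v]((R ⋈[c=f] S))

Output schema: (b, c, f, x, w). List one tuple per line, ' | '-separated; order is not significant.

Row counts bottom-up:
  R → 5
  S → 5
  (R ⋈[c=f] S) → 4
  ρ[w/v]((R ⋈[c=f] S)) → 4

== RESULT ==
b | c | f | x | w
3 | 1 | 1 | s | r
3 | 7 | 7 | p | s
7 | 7 | 7 | p | s
8 | 9 | 9 | r | s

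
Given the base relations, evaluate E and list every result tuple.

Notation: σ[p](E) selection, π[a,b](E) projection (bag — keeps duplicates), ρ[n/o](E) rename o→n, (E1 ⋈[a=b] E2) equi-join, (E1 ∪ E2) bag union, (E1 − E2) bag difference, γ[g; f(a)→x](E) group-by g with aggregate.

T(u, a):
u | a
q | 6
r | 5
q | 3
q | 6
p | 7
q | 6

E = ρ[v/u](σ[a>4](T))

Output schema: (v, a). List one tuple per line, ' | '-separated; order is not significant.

Row counts bottom-up:
  T → 6
  σ[a>4](T) → 5
  ρ[v/u](σ[a>4](T)) → 5

== RESULT ==
v | a
p | 7
q | 6
q | 6
q | 6
r | 5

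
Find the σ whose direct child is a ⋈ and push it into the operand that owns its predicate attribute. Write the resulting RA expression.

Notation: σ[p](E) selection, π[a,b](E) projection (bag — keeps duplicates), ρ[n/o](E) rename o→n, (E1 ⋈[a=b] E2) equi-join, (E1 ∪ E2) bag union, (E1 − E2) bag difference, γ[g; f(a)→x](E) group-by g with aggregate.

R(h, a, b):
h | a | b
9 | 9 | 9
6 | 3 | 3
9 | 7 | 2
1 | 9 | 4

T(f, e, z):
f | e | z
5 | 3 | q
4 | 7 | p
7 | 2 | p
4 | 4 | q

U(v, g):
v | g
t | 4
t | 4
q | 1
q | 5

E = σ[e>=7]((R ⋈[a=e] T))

σ filters on e, owned by the right side.
E' = (R ⋈[a=e] σ[e>=7](T))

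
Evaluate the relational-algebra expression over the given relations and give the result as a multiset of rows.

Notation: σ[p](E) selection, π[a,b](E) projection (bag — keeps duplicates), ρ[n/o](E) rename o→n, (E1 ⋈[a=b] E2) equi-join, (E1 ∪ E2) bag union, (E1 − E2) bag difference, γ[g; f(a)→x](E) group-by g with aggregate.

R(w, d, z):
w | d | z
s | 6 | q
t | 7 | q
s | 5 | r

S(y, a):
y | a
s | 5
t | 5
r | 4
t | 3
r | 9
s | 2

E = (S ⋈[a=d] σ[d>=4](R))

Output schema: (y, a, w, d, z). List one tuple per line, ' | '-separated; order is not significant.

Subexpression sizes:
  S → 6
  R → 3
  σ[d>=4](R) → 3
  (S ⋈[a=d] σ[d>=4](R)) → 2

== RESULT ==
y | a | w | d | z
s | 5 | s | 5 | r
t | 5 | s | 5 | r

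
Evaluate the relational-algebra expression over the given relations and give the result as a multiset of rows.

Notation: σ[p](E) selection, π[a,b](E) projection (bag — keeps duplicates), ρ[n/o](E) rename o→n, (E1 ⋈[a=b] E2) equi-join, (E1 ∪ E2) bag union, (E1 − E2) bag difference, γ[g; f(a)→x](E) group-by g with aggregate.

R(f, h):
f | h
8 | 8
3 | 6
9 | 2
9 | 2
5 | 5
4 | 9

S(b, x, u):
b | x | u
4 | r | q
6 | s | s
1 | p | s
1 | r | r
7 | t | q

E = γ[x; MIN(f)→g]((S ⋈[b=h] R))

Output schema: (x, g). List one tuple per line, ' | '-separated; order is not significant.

Subexpression sizes:
  S → 5
  R → 6
  (S ⋈[b=h] R) → 1
  γ[x; MIN(f)→g]((S ⋈[b=h] R)) → 1

== RESULT ==
x | g
s | 3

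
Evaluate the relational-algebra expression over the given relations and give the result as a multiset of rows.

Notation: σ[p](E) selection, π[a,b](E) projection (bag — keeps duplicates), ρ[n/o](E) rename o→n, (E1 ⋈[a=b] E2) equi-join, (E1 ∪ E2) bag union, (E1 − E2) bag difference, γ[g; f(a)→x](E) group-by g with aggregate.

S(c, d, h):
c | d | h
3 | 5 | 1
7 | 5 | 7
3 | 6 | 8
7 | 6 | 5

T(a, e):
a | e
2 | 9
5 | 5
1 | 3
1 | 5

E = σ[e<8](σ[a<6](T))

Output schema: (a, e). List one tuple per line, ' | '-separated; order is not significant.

Stepwise |·|:
  T → 4
  σ[a<6](T) → 4
  σ[e<8](σ[a<6](T)) → 3

== RESULT ==
a | e
1 | 3
1 | 5
5 | 5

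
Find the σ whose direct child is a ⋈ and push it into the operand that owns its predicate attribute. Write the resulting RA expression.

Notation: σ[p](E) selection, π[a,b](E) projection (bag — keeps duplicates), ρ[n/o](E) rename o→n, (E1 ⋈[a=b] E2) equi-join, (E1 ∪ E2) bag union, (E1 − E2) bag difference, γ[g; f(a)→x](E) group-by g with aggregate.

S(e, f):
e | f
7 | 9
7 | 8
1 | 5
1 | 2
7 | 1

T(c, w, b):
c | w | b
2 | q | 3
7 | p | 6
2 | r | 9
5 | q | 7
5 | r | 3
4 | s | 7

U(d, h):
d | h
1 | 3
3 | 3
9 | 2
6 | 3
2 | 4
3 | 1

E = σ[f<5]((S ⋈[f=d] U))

σ filters on f, owned by the left side.
E' = (σ[f<5](S) ⋈[f=d] U)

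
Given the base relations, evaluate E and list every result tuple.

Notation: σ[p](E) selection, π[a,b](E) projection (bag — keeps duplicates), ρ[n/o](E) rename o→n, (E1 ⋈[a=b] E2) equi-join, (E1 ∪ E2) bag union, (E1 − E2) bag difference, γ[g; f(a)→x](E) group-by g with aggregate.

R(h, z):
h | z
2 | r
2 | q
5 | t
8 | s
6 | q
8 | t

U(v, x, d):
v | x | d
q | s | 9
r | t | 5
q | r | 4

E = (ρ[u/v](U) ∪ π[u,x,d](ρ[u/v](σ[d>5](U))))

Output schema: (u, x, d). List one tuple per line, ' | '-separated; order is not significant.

Stepwise |·|:
  U → 3
  ρ[u/v](U) → 3
  U → 3
  σ[d>5](U) → 1
  ρ[u/v](σ[d>5](U)) → 1
  π[u,x,d](ρ[u/v](σ[d>5](U))) → 1
  (ρ[u/v](U) ∪ π[u,x,d](ρ[u/v](σ[d>5](U)))) → 4

== RESULT ==
u | x | d
q | r | 4
q | s | 9
q | s | 9
r | t | 5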